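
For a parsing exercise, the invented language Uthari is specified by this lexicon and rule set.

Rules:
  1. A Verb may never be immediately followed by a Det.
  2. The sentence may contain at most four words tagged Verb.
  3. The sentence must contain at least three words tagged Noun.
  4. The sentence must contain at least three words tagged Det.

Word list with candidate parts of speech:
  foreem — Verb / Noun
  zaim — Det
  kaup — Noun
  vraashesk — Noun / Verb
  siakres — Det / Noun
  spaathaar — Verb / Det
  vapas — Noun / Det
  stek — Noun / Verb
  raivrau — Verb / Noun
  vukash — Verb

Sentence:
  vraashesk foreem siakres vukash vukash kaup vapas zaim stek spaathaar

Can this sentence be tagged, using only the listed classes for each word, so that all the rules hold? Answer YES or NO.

Candidates per position — 1:vraashesk {Noun,Verb}; 2:foreem {Verb,Noun}; 3:siakres {Det,Noun}; 4:vukash {Verb}; 5:vukash {Verb}; 6:kaup {Noun}; 7:vapas {Noun,Det}; 8:zaim {Det}; 9:stek {Noun,Verb}; 10:spaathaar {Verb,Det}.
One satisfying assignment: Noun Noun Det Verb Verb Noun Noun Det Noun Det.
Rule-by-rule: rule 1 satisfied; rule 2 satisfied; rule 3 satisfied; rule 4 satisfied.

YES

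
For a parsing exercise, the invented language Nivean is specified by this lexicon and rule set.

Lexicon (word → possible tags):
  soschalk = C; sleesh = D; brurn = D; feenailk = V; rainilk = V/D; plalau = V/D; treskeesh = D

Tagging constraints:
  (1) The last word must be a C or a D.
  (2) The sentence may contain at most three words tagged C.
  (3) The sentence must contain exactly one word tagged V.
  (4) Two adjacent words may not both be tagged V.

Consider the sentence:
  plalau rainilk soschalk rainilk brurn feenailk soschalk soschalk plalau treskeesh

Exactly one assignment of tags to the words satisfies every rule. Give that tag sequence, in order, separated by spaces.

Candidates per position — 1:plalau {V,D}; 2:rainilk {V,D}; 3:soschalk {C}; 4:rainilk {V,D}; 5:brurn {D}; 6:feenailk {V}; 7:soschalk {C}; 8:soschalk {C}; 9:plalau {V,D}; 10:treskeesh {D}.
At position 1, choosing V makes rule 3 impossible to satisfy; hence D.
At position 2, choosing V makes rule 3 impossible to satisfy; hence D.
At position 4, choosing V makes rule 3 impossible to satisfy; hence D.
At position 9, choosing V makes rule 3 impossible to satisfy; hence D.
The unique satisfying tagging is: D D C D D V C C D D.
Checking: rule 1 holds; rule 2 holds; rule 3 holds; rule 4 holds.

D D C D D V C C D D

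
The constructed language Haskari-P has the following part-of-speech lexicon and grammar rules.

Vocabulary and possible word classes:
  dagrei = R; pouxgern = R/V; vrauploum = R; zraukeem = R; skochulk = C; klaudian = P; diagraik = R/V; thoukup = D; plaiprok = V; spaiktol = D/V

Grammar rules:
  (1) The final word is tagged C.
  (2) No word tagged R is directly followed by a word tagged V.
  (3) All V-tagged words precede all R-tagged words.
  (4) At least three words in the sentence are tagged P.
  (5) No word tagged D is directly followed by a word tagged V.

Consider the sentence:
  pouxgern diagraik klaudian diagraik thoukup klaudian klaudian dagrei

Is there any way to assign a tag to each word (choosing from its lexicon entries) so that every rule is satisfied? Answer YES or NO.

Candidates per position — 1:pouxgern {R,V}; 2:diagraik {R,V}; 3:klaudian {P}; 4:diagraik {R,V}; 5:thoukup {D}; 6:klaudian {P}; 7:klaudian {P}; 8:dagrei {R}.
Rule 1 cannot be satisfied by any choice of tags from the lexicon.
So there is no consistent tagging.

NO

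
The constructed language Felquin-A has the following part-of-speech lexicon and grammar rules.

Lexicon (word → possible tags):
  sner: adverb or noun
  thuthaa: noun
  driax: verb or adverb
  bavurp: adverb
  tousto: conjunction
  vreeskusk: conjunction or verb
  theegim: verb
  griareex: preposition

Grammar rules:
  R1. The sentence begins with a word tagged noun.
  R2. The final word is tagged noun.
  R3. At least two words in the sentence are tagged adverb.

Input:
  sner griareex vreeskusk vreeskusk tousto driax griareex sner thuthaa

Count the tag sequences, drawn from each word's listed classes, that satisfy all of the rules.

Candidates per position — 1:sner {adverb,noun}; 2:griareex {preposition}; 3:vreeskusk {conjunction,verb}; 4:vreeskusk {conjunction,verb}; 5:tousto {conjunction}; 6:driax {verb,adverb}; 7:griareex {preposition}; 8:sner {adverb,noun}; 9:thuthaa {noun}.
There are 32 candidate sequences in total.
The sequences that satisfy every rule: noun preposition conjunction conjunction conjunction adverb preposition adverb noun; noun preposition conjunction verb conjunction adverb preposition adverb noun; noun preposition verb conjunction conjunction adverb preposition adverb noun; noun preposition verb verb conjunction adverb preposition adverb noun.
Count = 4.

4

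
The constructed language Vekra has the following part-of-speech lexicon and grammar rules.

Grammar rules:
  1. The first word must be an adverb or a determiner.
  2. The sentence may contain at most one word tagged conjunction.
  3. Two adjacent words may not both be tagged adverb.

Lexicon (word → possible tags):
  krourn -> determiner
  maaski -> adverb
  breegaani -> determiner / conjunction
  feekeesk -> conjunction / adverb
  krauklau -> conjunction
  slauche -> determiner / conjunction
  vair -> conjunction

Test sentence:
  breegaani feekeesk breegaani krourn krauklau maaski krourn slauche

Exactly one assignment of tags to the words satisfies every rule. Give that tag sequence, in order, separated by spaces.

determiner adverb determiner determiner conjunction adverb determiner determiner

Candidates per position — 1:breegaani {determiner,conjunction}; 2:feekeesk {conjunction,adverb}; 3:breegaani {determiner,conjunction}; 4:krourn {determiner}; 5:krauklau {conjunction}; 6:maaski {adverb}; 7:krourn {determiner}; 8:slauche {determiner,conjunction}.
Position 1: conjunction is ruled out by rule 1; that leaves determiner.
Position 2: conjunction is ruled out by rule 2; that leaves adverb.
Position 3: conjunction is ruled out by rule 2; that leaves determiner.
Position 8: conjunction is ruled out by rule 2; that leaves determiner.
The unique satisfying tagging is: determiner adverb determiner determiner conjunction adverb determiner determiner.
Rule-by-rule: rule 1 satisfied; rule 2 satisfied; rule 3 satisfied.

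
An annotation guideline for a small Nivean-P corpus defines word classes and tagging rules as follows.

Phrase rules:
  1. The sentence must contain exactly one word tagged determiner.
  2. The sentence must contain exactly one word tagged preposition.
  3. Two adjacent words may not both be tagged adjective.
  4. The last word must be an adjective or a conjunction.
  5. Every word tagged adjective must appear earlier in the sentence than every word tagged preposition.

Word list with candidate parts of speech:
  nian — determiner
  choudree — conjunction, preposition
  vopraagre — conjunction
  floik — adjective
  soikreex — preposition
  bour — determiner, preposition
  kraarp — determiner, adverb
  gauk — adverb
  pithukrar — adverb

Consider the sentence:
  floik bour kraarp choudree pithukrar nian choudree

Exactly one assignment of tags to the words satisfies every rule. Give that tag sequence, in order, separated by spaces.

adjective preposition adverb conjunction adverb determiner conjunction

Candidates per position — 1:floik {adjective}; 2:bour {determiner,preposition}; 3:kraarp {determiner,adverb}; 4:choudree {conjunction,preposition}; 5:pithukrar {adverb}; 6:nian {determiner}; 7:choudree {conjunction,preposition}.
Word 2 cannot be determiner — rule 1 would then fail for every completion. It is preposition.
Word 3 cannot be determiner — rule 1 would then fail for every completion. It is adverb.
Word 4 cannot be preposition — rule 2 would then fail for every completion. It is conjunction.
Word 7 cannot be preposition — rule 2 would then fail for every completion. It is conjunction.
The only consistent sequence is: adjective preposition adverb conjunction adverb determiner conjunction.
Checking: rule 1 ✓; rule 2 ✓; rule 3 ✓; rule 4 ✓; rule 5 ✓.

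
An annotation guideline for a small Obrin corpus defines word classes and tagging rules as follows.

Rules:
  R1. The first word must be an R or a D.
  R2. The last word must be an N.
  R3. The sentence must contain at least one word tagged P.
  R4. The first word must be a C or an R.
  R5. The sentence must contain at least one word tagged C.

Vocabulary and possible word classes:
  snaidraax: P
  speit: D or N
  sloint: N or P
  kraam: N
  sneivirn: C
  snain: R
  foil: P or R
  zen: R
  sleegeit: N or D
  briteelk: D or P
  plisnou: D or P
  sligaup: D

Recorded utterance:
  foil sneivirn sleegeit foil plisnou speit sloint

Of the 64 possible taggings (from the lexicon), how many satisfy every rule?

Candidates per position — 1:foil {P,R}; 2:sneivirn {C}; 3:sleegeit {N,D}; 4:foil {P,R}; 5:plisnou {D,P}; 6:speit {D,N}; 7:sloint {N,P}.
There are 64 candidate sequences in total.
Checking each against the rules leaves 12 sequences.
Count = 12.

12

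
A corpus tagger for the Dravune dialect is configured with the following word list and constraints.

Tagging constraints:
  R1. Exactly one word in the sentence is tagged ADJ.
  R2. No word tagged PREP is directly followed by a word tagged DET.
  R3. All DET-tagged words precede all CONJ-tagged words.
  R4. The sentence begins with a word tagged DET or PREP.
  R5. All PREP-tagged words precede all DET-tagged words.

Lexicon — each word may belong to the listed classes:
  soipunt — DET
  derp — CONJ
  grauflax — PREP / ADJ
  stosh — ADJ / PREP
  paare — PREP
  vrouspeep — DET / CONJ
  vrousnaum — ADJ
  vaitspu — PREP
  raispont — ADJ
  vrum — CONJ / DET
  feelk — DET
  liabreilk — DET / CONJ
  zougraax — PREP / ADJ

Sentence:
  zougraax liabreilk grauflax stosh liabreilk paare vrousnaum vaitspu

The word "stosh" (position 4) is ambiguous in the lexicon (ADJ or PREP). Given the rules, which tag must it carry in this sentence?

PREP

Candidates per position — 1:zougraax {PREP,ADJ}; 2:liabreilk {DET,CONJ}; 3:grauflax {PREP,ADJ}; 4:stosh {ADJ,PREP}; 5:liabreilk {DET,CONJ}; 6:paare {PREP}; 7:vrousnaum {ADJ}; 8:vaitspu {PREP}.
Position 1: ADJ is ruled out by rule 1; that leaves PREP.
Position 2: DET is ruled out by rule 2; that leaves CONJ.
Position 3: ADJ is ruled out by rule 1; that leaves PREP.
Position 4: ADJ is ruled out by rule 1; that leaves PREP.
Position 5: DET is ruled out by rule 2; that leaves CONJ.
So the tagging must be: PREP CONJ PREP PREP CONJ PREP ADJ PREP.
Rule-by-rule: rule 1 ✓; rule 2 ✓; rule 3 ✓; rule 4 ✓; rule 5 ✓.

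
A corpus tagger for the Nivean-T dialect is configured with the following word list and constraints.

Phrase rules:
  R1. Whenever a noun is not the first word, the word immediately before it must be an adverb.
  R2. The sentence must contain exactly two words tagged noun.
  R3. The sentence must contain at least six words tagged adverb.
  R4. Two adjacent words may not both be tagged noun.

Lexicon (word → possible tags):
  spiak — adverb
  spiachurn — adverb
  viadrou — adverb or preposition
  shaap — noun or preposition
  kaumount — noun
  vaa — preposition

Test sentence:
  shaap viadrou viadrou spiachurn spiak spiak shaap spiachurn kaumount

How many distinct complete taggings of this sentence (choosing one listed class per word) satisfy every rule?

Candidates per position — 1:shaap {noun,preposition}; 2:viadrou {adverb,preposition}; 3:viadrou {adverb,preposition}; 4:spiachurn {adverb}; 5:spiak {adverb}; 6:spiak {adverb}; 7:shaap {noun,preposition}; 8:spiachurn {adverb}; 9:kaumount {noun}.
There are 16 candidate sequences in total.
The sequences that satisfy every rule: noun adverb adverb adverb adverb adverb preposition adverb noun; preposition adverb adverb adverb adverb adverb noun adverb noun.
Count = 2.

2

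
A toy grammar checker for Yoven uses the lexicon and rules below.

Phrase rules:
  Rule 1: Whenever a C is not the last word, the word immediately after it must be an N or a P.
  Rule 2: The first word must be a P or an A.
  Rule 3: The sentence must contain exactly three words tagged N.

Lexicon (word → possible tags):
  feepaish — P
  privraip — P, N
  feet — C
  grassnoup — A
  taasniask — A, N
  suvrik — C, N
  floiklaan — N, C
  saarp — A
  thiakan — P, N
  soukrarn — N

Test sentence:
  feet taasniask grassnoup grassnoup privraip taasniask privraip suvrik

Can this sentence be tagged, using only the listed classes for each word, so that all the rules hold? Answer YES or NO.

NO

Candidates per position — 1:feet {C}; 2:taasniask {A,N}; 3:grassnoup {A}; 4:grassnoup {A}; 5:privraip {P,N}; 6:taasniask {A,N}; 7:privraip {P,N}; 8:suvrik {C,N}.
Rule 2 cannot be satisfied by any choice of tags from the lexicon.
So there is no consistent tagging.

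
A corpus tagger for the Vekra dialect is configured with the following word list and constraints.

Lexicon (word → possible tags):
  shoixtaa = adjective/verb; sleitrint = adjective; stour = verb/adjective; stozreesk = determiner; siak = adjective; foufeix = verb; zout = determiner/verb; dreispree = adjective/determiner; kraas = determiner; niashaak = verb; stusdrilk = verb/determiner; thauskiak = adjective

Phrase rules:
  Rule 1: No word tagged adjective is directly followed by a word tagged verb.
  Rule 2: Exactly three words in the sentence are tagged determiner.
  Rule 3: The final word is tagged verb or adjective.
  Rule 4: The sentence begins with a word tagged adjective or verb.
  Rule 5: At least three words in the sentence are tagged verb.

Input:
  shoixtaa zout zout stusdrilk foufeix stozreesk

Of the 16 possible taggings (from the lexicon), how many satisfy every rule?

0

Candidates per position — 1:shoixtaa {adjective,verb}; 2:zout {determiner,verb}; 3:zout {determiner,verb}; 4:stusdrilk {verb,determiner}; 5:foufeix {verb}; 6:stozreesk {determiner}.
There are 16 candidate sequences in total.
Rule 3 cannot be satisfied by any choice of tags from the lexicon.
So there is no consistent tagging.
Count = 0.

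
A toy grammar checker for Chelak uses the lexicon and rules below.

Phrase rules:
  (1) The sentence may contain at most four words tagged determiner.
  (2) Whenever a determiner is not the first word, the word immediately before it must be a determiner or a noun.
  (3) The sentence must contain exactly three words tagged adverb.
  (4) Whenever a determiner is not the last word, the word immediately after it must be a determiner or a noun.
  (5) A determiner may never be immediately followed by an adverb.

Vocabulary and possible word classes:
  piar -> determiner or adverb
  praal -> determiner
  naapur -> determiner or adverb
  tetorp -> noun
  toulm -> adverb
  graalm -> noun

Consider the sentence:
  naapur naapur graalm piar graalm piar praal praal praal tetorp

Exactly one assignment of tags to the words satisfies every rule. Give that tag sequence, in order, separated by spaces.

Candidates per position — 1:naapur {determiner,adverb}; 2:naapur {determiner,adverb}; 3:graalm {noun}; 4:piar {determiner,adverb}; 5:graalm {noun}; 6:piar {determiner,adverb}; 7:praal {determiner}; 8:praal {determiner}; 9:praal {determiner}; 10:tetorp {noun}.
At position 6, choosing adverb makes rule 2 impossible to satisfy; hence determiner.
At position 1, choosing determiner makes rule 1 impossible to satisfy; hence adverb.
At position 2, choosing determiner makes rule 1 impossible to satisfy; hence adverb.
At position 4, choosing determiner makes rule 1 impossible to satisfy; hence adverb.
The only consistent sequence is: adverb adverb noun adverb noun determiner determiner determiner determiner noun.
Check: rule 1 holds; rule 2 holds; rule 3 holds; rule 4 holds; rule 5 holds.

adverb adverb noun adverb noun determiner determiner determiner determiner noun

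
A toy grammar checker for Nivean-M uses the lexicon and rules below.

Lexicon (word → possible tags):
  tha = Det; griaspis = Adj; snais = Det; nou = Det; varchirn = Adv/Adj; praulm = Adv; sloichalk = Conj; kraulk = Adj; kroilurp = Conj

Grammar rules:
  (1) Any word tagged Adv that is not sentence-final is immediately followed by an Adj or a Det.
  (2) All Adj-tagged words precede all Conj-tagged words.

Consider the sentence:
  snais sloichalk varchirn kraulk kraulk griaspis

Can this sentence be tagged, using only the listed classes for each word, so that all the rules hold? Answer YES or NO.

Candidates per position — 1:snais {Det}; 2:sloichalk {Conj}; 3:varchirn {Adv,Adj}; 4:kraulk {Adj}; 5:kraulk {Adj}; 6:griaspis {Adj}.
Rule 2 cannot be satisfied by any choice of tags from the lexicon.
So there is no consistent tagging.

NO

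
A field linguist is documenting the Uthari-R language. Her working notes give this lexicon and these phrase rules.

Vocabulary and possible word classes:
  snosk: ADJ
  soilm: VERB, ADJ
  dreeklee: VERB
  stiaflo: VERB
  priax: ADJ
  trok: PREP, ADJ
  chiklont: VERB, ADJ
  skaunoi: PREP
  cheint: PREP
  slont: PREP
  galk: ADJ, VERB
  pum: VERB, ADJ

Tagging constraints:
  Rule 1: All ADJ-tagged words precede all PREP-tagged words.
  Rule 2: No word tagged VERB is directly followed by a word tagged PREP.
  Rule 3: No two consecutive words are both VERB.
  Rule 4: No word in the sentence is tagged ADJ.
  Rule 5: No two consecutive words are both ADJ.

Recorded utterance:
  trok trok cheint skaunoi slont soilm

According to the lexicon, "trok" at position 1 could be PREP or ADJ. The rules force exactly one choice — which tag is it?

PREP

Candidates per position — 1:trok {PREP,ADJ}; 2:trok {PREP,ADJ}; 3:cheint {PREP}; 4:skaunoi {PREP}; 5:slont {PREP}; 6:soilm {VERB,ADJ}.
If word 1 were ADJ, no tagging could satisfy rule 4; so word 1 is PREP.
If word 2 were ADJ, no tagging could satisfy rule 1; so word 2 is PREP.
If word 6 were ADJ, no tagging could satisfy rule 1; so word 6 is VERB.
The unique satisfying tagging is: PREP PREP PREP PREP PREP VERB.
Rule-by-rule: rule 1 ok; rule 2 ok; rule 3 ok; rule 4 ok; rule 5 ok.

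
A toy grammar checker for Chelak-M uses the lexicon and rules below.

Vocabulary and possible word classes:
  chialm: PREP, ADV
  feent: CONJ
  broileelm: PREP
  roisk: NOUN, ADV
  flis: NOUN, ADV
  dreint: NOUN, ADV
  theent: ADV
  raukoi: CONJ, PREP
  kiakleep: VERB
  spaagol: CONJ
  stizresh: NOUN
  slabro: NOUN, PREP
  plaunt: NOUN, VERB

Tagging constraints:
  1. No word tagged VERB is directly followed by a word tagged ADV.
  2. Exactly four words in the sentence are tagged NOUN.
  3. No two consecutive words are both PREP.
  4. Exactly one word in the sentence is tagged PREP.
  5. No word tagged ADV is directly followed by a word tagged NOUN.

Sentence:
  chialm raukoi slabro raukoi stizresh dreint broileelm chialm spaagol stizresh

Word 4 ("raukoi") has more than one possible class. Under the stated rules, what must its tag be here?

CONJ

Candidates per position — 1:chialm {PREP,ADV}; 2:raukoi {CONJ,PREP}; 3:slabro {NOUN,PREP}; 4:raukoi {CONJ,PREP}; 5:stizresh {NOUN}; 6:dreint {NOUN,ADV}; 7:broileelm {PREP}; 8:chialm {PREP,ADV}; 9:spaagol {CONJ}; 10:stizresh {NOUN}.
Position 1: tagging it PREP would leave rule 4 unsatisfiable, so it must be ADV.
Position 2: tagging it PREP would leave rule 4 unsatisfiable, so it must be CONJ.
Position 3: tagging it PREP would leave rule 2 unsatisfiable, so it must be NOUN.
Position 4: tagging it PREP would leave rule 4 unsatisfiable, so it must be CONJ.
Position 6: tagging it ADV would leave rule 2 unsatisfiable, so it must be NOUN.
Position 8: tagging it PREP would leave rule 3 unsatisfiable, so it must be ADV.
The only consistent sequence is: ADV CONJ NOUN CONJ NOUN NOUN PREP ADV CONJ NOUN.
Rule-by-rule: rule 1 satisfied; rule 2 satisfied; rule 3 satisfied; rule 4 satisfied; rule 5 satisfied.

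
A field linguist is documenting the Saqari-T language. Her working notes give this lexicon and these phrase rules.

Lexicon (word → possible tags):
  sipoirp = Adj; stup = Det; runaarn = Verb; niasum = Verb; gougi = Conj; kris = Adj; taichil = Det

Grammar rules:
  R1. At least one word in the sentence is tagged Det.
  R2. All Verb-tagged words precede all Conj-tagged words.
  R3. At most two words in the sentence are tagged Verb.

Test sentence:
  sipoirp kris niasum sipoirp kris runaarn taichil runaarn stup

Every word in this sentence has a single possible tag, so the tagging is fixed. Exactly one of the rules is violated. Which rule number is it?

3

Fixed tagging: Adj Adj Verb Adj Adj Verb Det Verb Det.
Rule check: R1 ✓, R2 ✓, R3 ✗.
Only rule 3 fails.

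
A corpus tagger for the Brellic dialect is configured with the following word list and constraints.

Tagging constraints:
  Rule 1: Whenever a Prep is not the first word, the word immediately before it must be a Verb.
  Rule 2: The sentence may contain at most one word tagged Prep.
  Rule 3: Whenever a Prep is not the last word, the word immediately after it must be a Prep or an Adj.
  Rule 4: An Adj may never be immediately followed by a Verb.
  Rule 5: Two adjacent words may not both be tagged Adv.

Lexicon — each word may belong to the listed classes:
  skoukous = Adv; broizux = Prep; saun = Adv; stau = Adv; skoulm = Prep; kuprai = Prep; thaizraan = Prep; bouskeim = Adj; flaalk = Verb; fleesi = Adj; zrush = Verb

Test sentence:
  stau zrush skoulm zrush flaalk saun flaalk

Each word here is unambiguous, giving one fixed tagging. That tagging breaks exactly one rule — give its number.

3

Fixed tagging: Adv Verb Prep Verb Verb Adv Verb.
Rule check: R1 ✓, R2 ✓, R3 ✗, R4 ✓, R5 ✓.
Only rule 3 fails.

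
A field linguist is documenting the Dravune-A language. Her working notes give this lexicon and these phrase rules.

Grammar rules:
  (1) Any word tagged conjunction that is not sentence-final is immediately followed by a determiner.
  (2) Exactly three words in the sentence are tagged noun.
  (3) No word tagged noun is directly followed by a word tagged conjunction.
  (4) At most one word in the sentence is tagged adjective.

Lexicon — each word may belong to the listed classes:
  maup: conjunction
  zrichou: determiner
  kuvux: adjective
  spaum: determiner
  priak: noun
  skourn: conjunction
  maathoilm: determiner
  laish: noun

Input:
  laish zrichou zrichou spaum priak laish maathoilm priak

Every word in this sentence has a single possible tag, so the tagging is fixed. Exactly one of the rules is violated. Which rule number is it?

Fixed tagging: noun determiner determiner determiner noun noun determiner noun.
Checking each rule: R1 pass, R2 fail, R3 pass, R4 pass.
Only rule 2 fails.

2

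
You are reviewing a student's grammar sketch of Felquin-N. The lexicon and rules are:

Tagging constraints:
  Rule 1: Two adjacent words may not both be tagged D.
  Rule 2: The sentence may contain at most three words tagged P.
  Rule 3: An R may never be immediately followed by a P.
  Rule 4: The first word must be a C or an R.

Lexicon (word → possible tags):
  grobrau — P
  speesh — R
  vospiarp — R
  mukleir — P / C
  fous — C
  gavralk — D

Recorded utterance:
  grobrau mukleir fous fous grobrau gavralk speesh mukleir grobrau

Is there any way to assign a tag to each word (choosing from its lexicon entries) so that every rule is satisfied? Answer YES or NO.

NO

Candidates per position — 1:grobrau {P}; 2:mukleir {P,C}; 3:fous {C}; 4:fous {C}; 5:grobrau {P}; 6:gavralk {D}; 7:speesh {R}; 8:mukleir {P,C}; 9:grobrau {P}.
Rule 4 cannot be satisfied by any choice of tags from the lexicon.
So there is no consistent tagging.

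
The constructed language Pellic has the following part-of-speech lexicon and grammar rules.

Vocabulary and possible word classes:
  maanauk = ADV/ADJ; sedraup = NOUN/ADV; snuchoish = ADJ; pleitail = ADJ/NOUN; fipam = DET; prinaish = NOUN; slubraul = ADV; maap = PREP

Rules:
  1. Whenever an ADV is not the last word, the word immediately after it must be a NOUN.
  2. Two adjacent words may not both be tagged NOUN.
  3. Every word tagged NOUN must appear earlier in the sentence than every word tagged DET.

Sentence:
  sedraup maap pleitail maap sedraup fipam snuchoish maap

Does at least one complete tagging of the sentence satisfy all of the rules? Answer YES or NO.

Candidates per position — 1:sedraup {NOUN,ADV}; 2:maap {PREP}; 3:pleitail {ADJ,NOUN}; 4:maap {PREP}; 5:sedraup {NOUN,ADV}; 6:fipam {DET}; 7:snuchoish {ADJ}; 8:maap {PREP}.
One satisfying assignment: NOUN PREP ADJ PREP NOUN DET ADJ PREP.
Checking: rule 1 holds; rule 2 holds; rule 3 holds.

YES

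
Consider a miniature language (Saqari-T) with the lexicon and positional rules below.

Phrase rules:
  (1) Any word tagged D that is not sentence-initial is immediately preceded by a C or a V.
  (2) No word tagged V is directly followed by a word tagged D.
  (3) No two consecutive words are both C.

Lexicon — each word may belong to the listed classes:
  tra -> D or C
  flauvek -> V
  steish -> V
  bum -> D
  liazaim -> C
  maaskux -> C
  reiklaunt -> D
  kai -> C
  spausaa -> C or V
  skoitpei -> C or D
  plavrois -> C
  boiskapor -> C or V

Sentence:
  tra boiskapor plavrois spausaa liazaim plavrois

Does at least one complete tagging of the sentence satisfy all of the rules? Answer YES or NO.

Candidates per position — 1:tra {D,C}; 2:boiskapor {C,V}; 3:plavrois {C}; 4:spausaa {C,V}; 5:liazaim {C}; 6:plavrois {C}.
Rule 3 cannot be satisfied by any choice of tags from the lexicon.
So there is no consistent tagging.

NO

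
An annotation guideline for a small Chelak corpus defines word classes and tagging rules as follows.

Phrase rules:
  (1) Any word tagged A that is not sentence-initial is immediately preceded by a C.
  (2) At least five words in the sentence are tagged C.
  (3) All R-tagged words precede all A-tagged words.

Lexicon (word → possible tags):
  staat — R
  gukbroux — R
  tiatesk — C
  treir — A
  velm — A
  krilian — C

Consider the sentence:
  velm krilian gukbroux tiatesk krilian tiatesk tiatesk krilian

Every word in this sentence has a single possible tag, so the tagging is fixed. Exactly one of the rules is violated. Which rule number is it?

3

Fixed tagging: A C R C C C C C.
Applying the rules: R1 holds, R2 holds, R3 violated.
Only rule 3 fails.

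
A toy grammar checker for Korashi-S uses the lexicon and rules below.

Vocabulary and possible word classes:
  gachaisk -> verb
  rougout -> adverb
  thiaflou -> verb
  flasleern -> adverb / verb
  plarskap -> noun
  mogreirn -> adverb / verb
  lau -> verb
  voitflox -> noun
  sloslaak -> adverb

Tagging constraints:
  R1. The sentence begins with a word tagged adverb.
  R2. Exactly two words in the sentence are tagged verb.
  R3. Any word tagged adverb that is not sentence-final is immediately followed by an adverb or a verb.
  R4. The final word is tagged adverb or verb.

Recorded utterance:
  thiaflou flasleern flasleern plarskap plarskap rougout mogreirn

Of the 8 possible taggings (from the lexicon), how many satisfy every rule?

Candidates per position — 1:thiaflou {verb}; 2:flasleern {adverb,verb}; 3:flasleern {adverb,verb}; 4:plarskap {noun}; 5:plarskap {noun}; 6:rougout {adverb}; 7:mogreirn {adverb,verb}.
There are 8 candidate sequences in total.
Rule 1 cannot be satisfied by any choice of tags from the lexicon.
So there is no consistent tagging.
Count = 0.

0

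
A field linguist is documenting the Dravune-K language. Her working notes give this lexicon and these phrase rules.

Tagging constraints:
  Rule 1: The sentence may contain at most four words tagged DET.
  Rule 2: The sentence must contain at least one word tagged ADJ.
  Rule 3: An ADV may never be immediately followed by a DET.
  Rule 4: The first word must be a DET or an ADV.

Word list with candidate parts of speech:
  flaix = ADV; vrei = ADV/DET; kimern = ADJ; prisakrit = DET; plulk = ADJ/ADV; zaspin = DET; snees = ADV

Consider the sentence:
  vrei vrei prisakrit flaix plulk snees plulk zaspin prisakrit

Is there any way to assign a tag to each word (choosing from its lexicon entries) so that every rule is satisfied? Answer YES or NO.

Candidates per position — 1:vrei {ADV,DET}; 2:vrei {ADV,DET}; 3:prisakrit {DET}; 4:flaix {ADV}; 5:plulk {ADJ,ADV}; 6:snees {ADV}; 7:plulk {ADJ,ADV}; 8:zaspin {DET}; 9:prisakrit {DET}.
Every candidate sequence violates at least one rule; no consistent tagging exists.

NO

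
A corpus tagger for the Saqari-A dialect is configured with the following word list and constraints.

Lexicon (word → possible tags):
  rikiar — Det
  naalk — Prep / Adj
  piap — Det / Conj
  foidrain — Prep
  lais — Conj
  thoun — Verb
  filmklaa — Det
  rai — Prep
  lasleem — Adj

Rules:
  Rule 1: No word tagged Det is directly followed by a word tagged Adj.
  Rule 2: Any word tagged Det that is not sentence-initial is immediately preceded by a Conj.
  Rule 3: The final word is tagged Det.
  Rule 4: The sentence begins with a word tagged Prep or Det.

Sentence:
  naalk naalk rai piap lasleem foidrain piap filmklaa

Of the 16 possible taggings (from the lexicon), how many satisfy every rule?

2

Candidates per position — 1:naalk {Prep,Adj}; 2:naalk {Prep,Adj}; 3:rai {Prep}; 4:piap {Det,Conj}; 5:lasleem {Adj}; 6:foidrain {Prep}; 7:piap {Det,Conj}; 8:filmklaa {Det}.
There are 16 candidate sequences in total.
The sequences that satisfy every rule: Prep Prep Prep Conj Adj Prep Conj Det; Prep Adj Prep Conj Adj Prep Conj Det.
Count = 2.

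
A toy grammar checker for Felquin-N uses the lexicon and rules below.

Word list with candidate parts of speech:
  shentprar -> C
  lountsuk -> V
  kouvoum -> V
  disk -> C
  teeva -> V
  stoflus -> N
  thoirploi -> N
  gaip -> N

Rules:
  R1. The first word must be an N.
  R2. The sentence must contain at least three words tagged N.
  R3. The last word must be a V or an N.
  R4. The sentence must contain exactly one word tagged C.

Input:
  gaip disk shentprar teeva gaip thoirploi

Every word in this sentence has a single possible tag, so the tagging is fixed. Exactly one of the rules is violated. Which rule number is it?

4

Fixed tagging: N C C V N N.
Rule check: R1 holds, R2 holds, R3 holds, R4 violated.
Only rule 4 fails.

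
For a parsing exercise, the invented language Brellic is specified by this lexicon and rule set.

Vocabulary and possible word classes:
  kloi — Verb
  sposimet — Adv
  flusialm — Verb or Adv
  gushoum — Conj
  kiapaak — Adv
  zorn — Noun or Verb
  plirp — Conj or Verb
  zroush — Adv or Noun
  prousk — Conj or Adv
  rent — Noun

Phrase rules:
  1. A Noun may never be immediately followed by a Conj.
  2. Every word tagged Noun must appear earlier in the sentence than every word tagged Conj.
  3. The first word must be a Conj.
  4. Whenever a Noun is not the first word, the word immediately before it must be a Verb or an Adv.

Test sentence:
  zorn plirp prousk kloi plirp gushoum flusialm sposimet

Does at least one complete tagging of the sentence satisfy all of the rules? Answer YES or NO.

Candidates per position — 1:zorn {Noun,Verb}; 2:plirp {Conj,Verb}; 3:prousk {Conj,Adv}; 4:kloi {Verb}; 5:plirp {Conj,Verb}; 6:gushoum {Conj}; 7:flusialm {Verb,Adv}; 8:sposimet {Adv}.
Rule 3 cannot be satisfied by any choice of tags from the lexicon.
So there is no consistent tagging.

NO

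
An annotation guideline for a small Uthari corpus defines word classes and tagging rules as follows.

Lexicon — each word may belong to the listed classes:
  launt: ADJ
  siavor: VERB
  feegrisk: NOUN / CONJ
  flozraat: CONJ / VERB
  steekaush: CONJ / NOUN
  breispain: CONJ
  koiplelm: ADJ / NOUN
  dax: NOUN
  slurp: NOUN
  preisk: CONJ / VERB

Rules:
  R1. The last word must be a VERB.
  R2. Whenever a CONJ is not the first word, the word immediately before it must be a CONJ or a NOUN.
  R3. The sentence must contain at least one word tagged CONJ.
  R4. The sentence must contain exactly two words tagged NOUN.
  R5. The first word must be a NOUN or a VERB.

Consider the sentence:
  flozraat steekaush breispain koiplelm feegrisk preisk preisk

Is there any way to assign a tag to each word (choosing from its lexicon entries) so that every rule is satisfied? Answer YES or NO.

YES

Candidates per position — 1:flozraat {CONJ,VERB}; 2:steekaush {CONJ,NOUN}; 3:breispain {CONJ}; 4:koiplelm {ADJ,NOUN}; 5:feegrisk {NOUN,CONJ}; 6:preisk {CONJ,VERB}; 7:preisk {CONJ,VERB}.
One satisfying assignment: VERB NOUN CONJ NOUN CONJ VERB VERB.
Checking: rule 1 satisfied; rule 2 satisfied; rule 3 satisfied; rule 4 satisfied; rule 5 satisfied.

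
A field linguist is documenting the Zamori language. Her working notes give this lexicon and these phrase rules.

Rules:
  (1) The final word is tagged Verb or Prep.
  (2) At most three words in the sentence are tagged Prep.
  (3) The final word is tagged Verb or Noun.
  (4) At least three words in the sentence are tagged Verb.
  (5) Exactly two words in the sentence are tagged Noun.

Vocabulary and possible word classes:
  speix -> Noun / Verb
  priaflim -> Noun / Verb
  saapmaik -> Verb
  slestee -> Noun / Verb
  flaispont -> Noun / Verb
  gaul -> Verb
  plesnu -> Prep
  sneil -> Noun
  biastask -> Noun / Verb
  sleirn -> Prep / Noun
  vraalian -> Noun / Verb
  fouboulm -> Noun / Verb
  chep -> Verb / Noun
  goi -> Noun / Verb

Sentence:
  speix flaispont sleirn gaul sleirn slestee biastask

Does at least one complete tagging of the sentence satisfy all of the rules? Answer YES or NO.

Candidates per position — 1:speix {Noun,Verb}; 2:flaispont {Noun,Verb}; 3:sleirn {Prep,Noun}; 4:gaul {Verb}; 5:sleirn {Prep,Noun}; 6:slestee {Noun,Verb}; 7:biastask {Noun,Verb}.
One satisfying assignment: Verb Noun Prep Verb Prep Noun Verb.
Rule-by-rule: rule 1 ✓; rule 2 ✓; rule 3 ✓; rule 4 ✓; rule 5 ✓.

YES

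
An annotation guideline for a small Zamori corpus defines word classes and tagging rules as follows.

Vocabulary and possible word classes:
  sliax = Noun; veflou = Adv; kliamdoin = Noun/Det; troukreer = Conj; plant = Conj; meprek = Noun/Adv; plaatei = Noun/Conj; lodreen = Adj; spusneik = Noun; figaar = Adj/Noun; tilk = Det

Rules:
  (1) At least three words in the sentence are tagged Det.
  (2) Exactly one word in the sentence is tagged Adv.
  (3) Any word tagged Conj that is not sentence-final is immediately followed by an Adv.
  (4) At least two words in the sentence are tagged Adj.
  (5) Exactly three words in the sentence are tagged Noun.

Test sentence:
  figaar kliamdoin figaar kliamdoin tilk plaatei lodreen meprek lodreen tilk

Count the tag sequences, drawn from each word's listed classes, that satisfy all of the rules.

Candidates per position — 1:figaar {Adj,Noun}; 2:kliamdoin {Noun,Det}; 3:figaar {Adj,Noun}; 4:kliamdoin {Noun,Det}; 5:tilk {Det}; 6:plaatei {Noun,Conj}; 7:lodreen {Adj}; 8:meprek {Noun,Adv}; 9:lodreen {Adj}; 10:tilk {Det}.
There are 64 candidate sequences in total.
The sequences that satisfy every rule: Adj Noun Noun Det Det Noun Adj Adv Adj Det; Adj Det Noun Noun Det Noun Adj Adv Adj Det; Noun Noun Adj Det Det Noun Adj Adv Adj Det; Noun Det Adj Noun Det Noun Adj Adv Adj Det; Noun Det Noun Det Det Noun Adj Adv Adj Det.
Count = 5.

5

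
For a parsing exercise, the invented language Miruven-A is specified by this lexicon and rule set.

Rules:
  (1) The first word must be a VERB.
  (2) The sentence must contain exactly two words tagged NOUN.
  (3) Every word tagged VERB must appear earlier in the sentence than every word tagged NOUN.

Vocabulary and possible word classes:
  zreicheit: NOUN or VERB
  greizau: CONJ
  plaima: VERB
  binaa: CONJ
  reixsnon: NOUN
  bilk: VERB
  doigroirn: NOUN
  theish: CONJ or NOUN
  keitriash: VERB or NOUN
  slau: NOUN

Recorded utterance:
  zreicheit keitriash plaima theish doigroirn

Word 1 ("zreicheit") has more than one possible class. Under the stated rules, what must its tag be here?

Candidates per position — 1:zreicheit {NOUN,VERB}; 2:keitriash {VERB,NOUN}; 3:plaima {VERB}; 4:theish {CONJ,NOUN}; 5:doigroirn {NOUN}.
Word 1 cannot be NOUN — rule 1 would then fail for every completion. It is VERB.
Word 2 cannot be NOUN — rule 3 would then fail for every completion. It is VERB.
Word 4 cannot be CONJ — rule 2 would then fail for every completion. It is NOUN.
So the tagging must be: VERB VERB VERB NOUN NOUN.
Checking: rule 1 holds; rule 2 holds; rule 3 holds.

VERB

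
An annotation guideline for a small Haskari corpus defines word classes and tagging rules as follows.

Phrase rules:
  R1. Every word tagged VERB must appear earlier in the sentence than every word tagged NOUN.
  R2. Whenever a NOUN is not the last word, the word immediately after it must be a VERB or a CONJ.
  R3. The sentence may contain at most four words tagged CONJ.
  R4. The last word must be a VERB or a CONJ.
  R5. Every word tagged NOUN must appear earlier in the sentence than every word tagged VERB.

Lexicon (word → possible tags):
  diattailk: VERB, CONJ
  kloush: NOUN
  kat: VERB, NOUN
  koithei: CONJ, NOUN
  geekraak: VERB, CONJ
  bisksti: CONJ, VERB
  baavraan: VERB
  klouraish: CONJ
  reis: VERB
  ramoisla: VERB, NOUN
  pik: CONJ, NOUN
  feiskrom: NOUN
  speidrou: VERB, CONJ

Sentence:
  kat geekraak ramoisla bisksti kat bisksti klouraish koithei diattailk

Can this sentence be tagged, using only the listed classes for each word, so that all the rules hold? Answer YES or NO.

YES

Candidates per position — 1:kat {VERB,NOUN}; 2:geekraak {VERB,CONJ}; 3:ramoisla {VERB,NOUN}; 4:bisksti {CONJ,VERB}; 5:kat {VERB,NOUN}; 6:bisksti {CONJ,VERB}; 7:klouraish {CONJ}; 8:koithei {CONJ,NOUN}; 9:diattailk {VERB,CONJ}.
One satisfying assignment: VERB VERB VERB VERB VERB VERB CONJ CONJ CONJ.
Verifying each rule — rule 1 ✓; rule 2 ✓; rule 3 ✓; rule 4 ✓; rule 5 ✓.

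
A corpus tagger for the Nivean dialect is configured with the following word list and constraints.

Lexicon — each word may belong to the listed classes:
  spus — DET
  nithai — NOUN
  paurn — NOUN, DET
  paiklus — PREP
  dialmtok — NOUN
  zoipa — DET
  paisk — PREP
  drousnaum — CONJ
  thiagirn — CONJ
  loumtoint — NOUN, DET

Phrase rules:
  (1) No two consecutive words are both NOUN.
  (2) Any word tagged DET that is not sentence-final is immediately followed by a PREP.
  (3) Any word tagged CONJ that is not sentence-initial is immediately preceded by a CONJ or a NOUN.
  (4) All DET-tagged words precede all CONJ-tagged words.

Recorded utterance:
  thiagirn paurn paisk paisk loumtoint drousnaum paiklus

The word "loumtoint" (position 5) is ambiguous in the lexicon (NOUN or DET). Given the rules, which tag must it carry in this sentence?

Candidates per position — 1:thiagirn {CONJ}; 2:paurn {NOUN,DET}; 3:paisk {PREP}; 4:paisk {PREP}; 5:loumtoint {NOUN,DET}; 6:drousnaum {CONJ}; 7:paiklus {PREP}.
Position 2: tagging it DET would leave rule 4 unsatisfiable, so it must be NOUN.
Position 5: tagging it DET would leave rule 2 unsatisfiable, so it must be NOUN.
That leaves exactly one tagging: CONJ NOUN PREP PREP NOUN CONJ PREP.
Rule-by-rule: rule 1 ok; rule 2 ok; rule 3 ok; rule 4 ok.

NOUN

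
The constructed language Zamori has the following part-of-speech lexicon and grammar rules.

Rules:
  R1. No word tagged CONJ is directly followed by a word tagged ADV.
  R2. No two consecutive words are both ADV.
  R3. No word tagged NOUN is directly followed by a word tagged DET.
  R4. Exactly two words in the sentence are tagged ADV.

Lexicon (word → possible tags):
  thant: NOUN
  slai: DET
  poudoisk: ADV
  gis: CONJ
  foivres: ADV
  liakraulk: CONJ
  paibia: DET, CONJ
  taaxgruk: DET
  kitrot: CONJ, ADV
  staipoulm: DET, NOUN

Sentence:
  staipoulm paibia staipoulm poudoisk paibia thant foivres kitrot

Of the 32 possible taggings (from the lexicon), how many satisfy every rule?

12

Candidates per position — 1:staipoulm {DET,NOUN}; 2:paibia {DET,CONJ}; 3:staipoulm {DET,NOUN}; 4:poudoisk {ADV}; 5:paibia {DET,CONJ}; 6:thant {NOUN}; 7:foivres {ADV}; 8:kitrot {CONJ,ADV}.
There are 32 candidate sequences in total.
Checking each against the rules leaves 12 sequences.
Count = 12.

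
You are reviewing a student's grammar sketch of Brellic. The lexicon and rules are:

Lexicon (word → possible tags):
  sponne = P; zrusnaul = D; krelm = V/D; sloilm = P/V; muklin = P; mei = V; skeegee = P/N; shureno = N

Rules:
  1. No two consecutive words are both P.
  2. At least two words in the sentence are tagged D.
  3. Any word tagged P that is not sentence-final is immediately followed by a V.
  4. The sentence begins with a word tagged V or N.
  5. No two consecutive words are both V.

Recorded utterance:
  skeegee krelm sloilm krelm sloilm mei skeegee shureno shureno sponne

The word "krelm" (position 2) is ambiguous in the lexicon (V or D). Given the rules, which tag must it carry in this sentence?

D

Candidates per position — 1:skeegee {P,N}; 2:krelm {V,D}; 3:sloilm {P,V}; 4:krelm {V,D}; 5:sloilm {P,V}; 6:mei {V}; 7:skeegee {P,N}; 8:shureno {N}; 9:shureno {N}; 10:sponne {P}.
If word 1 were P, no tagging could satisfy rule 4; so word 1 is N.
If word 2 were V, no tagging could satisfy rule 2; so word 2 is D.
If word 4 were V, no tagging could satisfy rule 2; so word 4 is D.
If word 5 were V, no tagging could satisfy rule 5; so word 5 is P.
If word 7 were P, no tagging could satisfy rule 3; so word 7 is N.
If word 3 were P, no tagging could satisfy rule 3; so word 3 is V.
That leaves exactly one tagging: N D V D P V N N N P.
Checking: rule 1 ✓; rule 2 ✓; rule 3 ✓; rule 4 ✓; rule 5 ✓.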